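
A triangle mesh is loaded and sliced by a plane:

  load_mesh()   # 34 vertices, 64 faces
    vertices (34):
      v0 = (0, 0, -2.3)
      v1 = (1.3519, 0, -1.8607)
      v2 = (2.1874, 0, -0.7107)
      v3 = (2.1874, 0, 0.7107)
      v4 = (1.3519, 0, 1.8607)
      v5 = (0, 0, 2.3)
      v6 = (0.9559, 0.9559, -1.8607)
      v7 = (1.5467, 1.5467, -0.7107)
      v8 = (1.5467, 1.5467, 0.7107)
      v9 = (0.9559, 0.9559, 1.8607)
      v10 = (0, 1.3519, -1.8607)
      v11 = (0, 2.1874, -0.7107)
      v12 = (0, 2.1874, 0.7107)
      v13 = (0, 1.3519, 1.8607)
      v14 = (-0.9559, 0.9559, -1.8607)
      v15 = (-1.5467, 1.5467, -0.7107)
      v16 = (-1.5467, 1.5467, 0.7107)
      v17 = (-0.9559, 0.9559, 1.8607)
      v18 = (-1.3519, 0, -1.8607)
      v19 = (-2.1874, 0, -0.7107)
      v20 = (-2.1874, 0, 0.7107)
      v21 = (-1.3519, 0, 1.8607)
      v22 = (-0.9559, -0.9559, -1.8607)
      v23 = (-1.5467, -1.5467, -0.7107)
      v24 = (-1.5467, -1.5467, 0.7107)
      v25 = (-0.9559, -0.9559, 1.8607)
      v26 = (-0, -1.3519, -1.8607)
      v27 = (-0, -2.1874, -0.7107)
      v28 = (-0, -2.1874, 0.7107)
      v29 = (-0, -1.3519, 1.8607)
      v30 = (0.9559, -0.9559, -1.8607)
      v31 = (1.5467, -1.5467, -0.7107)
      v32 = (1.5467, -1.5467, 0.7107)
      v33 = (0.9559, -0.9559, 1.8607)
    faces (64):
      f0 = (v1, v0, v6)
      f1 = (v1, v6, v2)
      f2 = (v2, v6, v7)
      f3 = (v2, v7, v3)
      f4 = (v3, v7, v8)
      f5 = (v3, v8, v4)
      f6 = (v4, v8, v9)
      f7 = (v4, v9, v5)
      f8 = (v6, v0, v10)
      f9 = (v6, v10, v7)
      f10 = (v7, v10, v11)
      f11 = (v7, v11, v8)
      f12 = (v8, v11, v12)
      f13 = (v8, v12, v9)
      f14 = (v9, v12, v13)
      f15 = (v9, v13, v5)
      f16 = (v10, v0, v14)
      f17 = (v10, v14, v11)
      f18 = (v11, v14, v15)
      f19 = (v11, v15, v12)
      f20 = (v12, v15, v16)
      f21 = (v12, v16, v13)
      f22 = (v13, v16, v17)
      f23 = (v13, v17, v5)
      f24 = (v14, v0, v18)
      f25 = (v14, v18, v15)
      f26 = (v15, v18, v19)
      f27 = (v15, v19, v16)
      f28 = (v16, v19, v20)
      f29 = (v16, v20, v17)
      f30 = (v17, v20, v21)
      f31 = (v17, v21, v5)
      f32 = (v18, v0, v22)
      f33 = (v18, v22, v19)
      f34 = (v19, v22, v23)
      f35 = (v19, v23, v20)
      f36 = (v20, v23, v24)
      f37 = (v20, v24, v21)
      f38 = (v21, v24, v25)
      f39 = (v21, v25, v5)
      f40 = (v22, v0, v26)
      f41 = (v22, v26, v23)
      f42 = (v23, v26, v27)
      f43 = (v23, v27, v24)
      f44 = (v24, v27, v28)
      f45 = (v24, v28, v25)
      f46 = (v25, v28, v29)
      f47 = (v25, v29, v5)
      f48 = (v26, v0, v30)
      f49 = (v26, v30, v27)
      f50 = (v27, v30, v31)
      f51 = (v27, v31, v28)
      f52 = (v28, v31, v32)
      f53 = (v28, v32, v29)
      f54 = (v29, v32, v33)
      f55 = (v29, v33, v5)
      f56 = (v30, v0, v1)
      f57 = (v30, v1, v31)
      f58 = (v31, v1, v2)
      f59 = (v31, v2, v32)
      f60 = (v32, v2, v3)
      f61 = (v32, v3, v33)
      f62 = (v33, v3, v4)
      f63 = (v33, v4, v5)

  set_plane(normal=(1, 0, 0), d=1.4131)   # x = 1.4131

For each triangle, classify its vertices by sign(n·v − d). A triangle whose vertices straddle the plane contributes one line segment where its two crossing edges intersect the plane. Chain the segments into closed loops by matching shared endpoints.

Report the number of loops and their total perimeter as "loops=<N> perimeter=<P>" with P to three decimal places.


Straddling triangles (18 of 64):
  (v1,v6,v2) [--+] → (1.4131, 0.601018, -1.43376)–(1.4131, 0, -1.77646)  len=0.6919
  (v2,v6,v7) [+-+] → (1.4131, 0.601018, -1.43376)–(1.4131, 1.4131, -0.970754)  len=0.9348
  (v3,v8,v4) [++-] → (1.4131, 0.485924, 1.49941)–(1.4131, 0, 1.77646)  len=0.5594
  (v4,v8,v9) [-+-] → (1.4131, 0.485924, 1.49941)–(1.4131, 1.4131, 0.970754)  len=1.0673
  (v6,v10,v7) [--+] → (1.4131, 1.52987, -0.810034)–(1.4131, 1.4131, -0.970754)  len=0.1987
  (v7,v10,v11) [+--] → (1.4131, 1.52987, -0.810034)–(1.4131, 1.60204, -0.7107)  len=0.1228
  (v7,v11,v8) [+-+] → (1.4131, 1.60204, -0.7107)–(1.4131, 1.60204, 0.587923)  len=1.2986
  (v8,v11,v12) [+--] → (1.4131, 1.60204, 0.587923)–(1.4131, 1.60204, 0.7107)  len=0.1228
  (v8,v12,v9) [+--] → (1.4131, 1.60204, 0.7107)–(1.4131, 1.4131, 0.970754)  len=0.3214
  (v27,v30,v31) [--+] → (1.4131, -1.4131, -0.970754)–(1.4131, -1.60204, -0.7107)  len=0.3214
  (v27,v31,v28) [-+-] → (1.4131, -1.60204, -0.7107)–(1.4131, -1.60204, -0.587923)  len=0.1228
  (v28,v31,v32) [-++] → (1.4131, -1.60204, -0.587923)–(1.4131, -1.60204, 0.7107)  len=1.2986
  (v28,v32,v29) [-+-] → (1.4131, -1.60204, 0.7107)–(1.4131, -1.52987, 0.810034)  len=0.1228
  (v29,v32,v33) [-+-] → (1.4131, -1.52987, 0.810034)–(1.4131, -1.4131, 0.970754)  len=0.1987
  (v30,v1,v31) [--+] → (1.4131, -0.485924, -1.49941)–(1.4131, -1.4131, -0.970754)  len=1.0673
  (v31,v1,v2) [+-+] → (1.4131, -0.485924, -1.49941)–(1.4131, 0, -1.77646)  len=0.5594
  (v32,v3,v33) [++-] → (1.4131, -0.601018, 1.43376)–(1.4131, -1.4131, 0.970754)  len=0.9348
  (v33,v3,v4) [-+-] → (1.4131, -0.601018, 1.43376)–(1.4131, 0, 1.77646)  len=0.6919

Chained into 1 loop(s):
  loop 1: 18 segments, perimeter = 10.6352
Total perimeter = 10.635

loops=1 perimeter=10.635


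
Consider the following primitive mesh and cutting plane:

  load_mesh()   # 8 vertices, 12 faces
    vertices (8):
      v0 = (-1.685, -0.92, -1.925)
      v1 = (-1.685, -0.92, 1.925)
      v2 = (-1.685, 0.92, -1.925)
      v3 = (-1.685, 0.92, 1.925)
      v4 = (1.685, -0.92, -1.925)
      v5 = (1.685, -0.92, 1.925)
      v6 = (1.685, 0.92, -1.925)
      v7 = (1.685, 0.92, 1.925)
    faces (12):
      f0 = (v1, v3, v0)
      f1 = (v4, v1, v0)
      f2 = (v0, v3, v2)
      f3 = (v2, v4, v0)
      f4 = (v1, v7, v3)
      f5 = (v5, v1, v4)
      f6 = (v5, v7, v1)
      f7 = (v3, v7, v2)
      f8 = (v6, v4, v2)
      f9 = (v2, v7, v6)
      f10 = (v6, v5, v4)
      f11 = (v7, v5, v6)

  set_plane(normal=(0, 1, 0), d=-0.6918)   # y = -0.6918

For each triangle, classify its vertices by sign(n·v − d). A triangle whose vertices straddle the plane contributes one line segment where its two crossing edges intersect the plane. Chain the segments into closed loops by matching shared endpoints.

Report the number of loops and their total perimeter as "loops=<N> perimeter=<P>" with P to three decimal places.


Straddling triangles (8 of 12):
  (v1,v3,v0) [-+-] → (-1.685, -0.6918, 1.925)–(-1.685, -0.6918, -1.44752)  len=3.3725
  (v0,v3,v2) [-++] → (-1.685, -0.6918, -1.44752)–(-1.685, -0.6918, -1.925)  len=0.4775
  (v2,v4,v0) [+--] → (1.26705, -0.6918, -1.925)–(-1.685, -0.6918, -1.925)  len=2.9520
  (v1,v7,v3) [-++] → (-1.26705, -0.6918, 1.925)–(-1.685, -0.6918, 1.925)  len=0.4180
  (v5,v7,v1) [-+-] → (1.685, -0.6918, 1.925)–(-1.26705, -0.6918, 1.925)  len=2.9520
  (v6,v4,v2) [+-+] → (1.685, -0.6918, -1.925)–(1.26705, -0.6918, -1.925)  len=0.4180
  (v6,v5,v4) [+--] → (1.685, -0.6918, 1.44752)–(1.685, -0.6918, -1.925)  len=3.3725
  (v7,v5,v6) [+-+] → (1.685, -0.6918, 1.925)–(1.685, -0.6918, 1.44752)  len=0.4775

Chained into 1 loop(s):
  loop 1: 8 segments, perimeter = 14.4400
Total perimeter = 14.440

loops=1 perimeter=14.440


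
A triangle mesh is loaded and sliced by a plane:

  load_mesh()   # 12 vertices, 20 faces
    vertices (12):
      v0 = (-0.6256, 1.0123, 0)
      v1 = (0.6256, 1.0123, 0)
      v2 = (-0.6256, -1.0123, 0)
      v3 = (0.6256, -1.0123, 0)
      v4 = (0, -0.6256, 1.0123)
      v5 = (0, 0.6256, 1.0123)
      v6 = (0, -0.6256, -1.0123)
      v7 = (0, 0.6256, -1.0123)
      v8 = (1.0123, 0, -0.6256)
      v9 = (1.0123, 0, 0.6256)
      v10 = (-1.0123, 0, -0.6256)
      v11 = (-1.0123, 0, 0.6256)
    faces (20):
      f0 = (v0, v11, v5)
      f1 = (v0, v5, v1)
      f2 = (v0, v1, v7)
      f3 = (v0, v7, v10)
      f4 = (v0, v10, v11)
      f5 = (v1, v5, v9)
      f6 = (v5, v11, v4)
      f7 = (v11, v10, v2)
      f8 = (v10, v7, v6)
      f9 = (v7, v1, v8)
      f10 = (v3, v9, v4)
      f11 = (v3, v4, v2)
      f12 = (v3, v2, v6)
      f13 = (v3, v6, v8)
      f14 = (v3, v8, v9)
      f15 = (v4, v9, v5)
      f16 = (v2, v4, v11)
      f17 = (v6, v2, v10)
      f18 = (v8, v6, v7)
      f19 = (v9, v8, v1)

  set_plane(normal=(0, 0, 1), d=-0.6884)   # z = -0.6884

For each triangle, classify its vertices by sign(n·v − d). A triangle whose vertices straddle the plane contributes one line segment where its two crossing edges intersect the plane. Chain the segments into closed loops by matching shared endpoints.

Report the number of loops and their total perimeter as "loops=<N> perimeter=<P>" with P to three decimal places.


loops=1 perimeter=4.871

Straddling triangles (8 of 20):
  (v0,v1,v7) [++-] → (0.20017, 0.74933, -0.6884)–(-0.20017, 0.74933, -0.6884)  len=0.4003
  (v0,v7,v10) [+-+] → (-0.20017, 0.74933, -0.6884)–(-0.847903, 0.101597, -0.6884)  len=0.9160
  (v10,v7,v6) [+--] → (-0.847903, 0.101597, -0.6884)–(-0.847903, -0.101597, -0.6884)  len=0.2032
  (v7,v1,v8) [-++] → (0.20017, 0.74933, -0.6884)–(0.847903, 0.101597, -0.6884)  len=0.9160
  (v3,v2,v6) [++-] → (-0.20017, -0.74933, -0.6884)–(0.20017, -0.74933, -0.6884)  len=0.4003
  (v3,v6,v8) [+-+] → (0.20017, -0.74933, -0.6884)–(0.847903, -0.101597, -0.6884)  len=0.9160
  (v6,v2,v10) [-++] → (-0.20017, -0.74933, -0.6884)–(-0.847903, -0.101597, -0.6884)  len=0.9160
  (v8,v6,v7) [+--] → (0.847903, -0.101597, -0.6884)–(0.847903, 0.101597, -0.6884)  len=0.2032

Chained into 1 loop(s):
  loop 1: 8 segments, perimeter = 4.8712
Total perimeter = 4.871


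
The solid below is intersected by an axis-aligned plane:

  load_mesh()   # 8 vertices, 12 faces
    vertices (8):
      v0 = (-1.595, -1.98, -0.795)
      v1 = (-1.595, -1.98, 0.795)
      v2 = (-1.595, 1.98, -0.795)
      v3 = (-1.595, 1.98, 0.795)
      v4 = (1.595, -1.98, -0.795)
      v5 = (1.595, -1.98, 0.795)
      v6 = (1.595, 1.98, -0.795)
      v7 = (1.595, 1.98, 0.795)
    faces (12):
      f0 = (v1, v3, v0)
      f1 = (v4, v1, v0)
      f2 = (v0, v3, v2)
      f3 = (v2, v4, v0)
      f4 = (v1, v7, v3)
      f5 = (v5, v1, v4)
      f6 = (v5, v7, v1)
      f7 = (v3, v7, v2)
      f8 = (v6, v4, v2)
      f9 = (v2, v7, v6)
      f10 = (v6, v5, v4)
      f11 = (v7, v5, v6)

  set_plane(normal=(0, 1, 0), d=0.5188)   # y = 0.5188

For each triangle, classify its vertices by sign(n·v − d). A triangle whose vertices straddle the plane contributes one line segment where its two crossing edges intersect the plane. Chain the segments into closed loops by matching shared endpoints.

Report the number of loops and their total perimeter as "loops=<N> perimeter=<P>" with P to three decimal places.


Straddling triangles (8 of 12):
  (v1,v3,v0) [-+-] → (-1.595, 0.5188, 0.795)–(-1.595, 0.5188, 0.208306)  len=0.5867
  (v0,v3,v2) [-++] → (-1.595, 0.5188, 0.208306)–(-1.595, 0.5188, -0.795)  len=1.0033
  (v2,v4,v0) [+--] → (-0.417922, 0.5188, -0.795)–(-1.595, 0.5188, -0.795)  len=1.1771
  (v1,v7,v3) [-++] → (0.417922, 0.5188, 0.795)–(-1.595, 0.5188, 0.795)  len=2.0129
  (v5,v7,v1) [-+-] → (1.595, 0.5188, 0.795)–(0.417922, 0.5188, 0.795)  len=1.1771
  (v6,v4,v2) [+-+] → (1.595, 0.5188, -0.795)–(-0.417922, 0.5188, -0.795)  len=2.0129
  (v6,v5,v4) [+--] → (1.595, 0.5188, -0.208306)–(1.595, 0.5188, -0.795)  len=0.5867
  (v7,v5,v6) [+-+] → (1.595, 0.5188, 0.795)–(1.595, 0.5188, -0.208306)  len=1.0033

Chained into 1 loop(s):
  loop 1: 8 segments, perimeter = 9.5600
Total perimeter = 9.560

loops=1 perimeter=9.560


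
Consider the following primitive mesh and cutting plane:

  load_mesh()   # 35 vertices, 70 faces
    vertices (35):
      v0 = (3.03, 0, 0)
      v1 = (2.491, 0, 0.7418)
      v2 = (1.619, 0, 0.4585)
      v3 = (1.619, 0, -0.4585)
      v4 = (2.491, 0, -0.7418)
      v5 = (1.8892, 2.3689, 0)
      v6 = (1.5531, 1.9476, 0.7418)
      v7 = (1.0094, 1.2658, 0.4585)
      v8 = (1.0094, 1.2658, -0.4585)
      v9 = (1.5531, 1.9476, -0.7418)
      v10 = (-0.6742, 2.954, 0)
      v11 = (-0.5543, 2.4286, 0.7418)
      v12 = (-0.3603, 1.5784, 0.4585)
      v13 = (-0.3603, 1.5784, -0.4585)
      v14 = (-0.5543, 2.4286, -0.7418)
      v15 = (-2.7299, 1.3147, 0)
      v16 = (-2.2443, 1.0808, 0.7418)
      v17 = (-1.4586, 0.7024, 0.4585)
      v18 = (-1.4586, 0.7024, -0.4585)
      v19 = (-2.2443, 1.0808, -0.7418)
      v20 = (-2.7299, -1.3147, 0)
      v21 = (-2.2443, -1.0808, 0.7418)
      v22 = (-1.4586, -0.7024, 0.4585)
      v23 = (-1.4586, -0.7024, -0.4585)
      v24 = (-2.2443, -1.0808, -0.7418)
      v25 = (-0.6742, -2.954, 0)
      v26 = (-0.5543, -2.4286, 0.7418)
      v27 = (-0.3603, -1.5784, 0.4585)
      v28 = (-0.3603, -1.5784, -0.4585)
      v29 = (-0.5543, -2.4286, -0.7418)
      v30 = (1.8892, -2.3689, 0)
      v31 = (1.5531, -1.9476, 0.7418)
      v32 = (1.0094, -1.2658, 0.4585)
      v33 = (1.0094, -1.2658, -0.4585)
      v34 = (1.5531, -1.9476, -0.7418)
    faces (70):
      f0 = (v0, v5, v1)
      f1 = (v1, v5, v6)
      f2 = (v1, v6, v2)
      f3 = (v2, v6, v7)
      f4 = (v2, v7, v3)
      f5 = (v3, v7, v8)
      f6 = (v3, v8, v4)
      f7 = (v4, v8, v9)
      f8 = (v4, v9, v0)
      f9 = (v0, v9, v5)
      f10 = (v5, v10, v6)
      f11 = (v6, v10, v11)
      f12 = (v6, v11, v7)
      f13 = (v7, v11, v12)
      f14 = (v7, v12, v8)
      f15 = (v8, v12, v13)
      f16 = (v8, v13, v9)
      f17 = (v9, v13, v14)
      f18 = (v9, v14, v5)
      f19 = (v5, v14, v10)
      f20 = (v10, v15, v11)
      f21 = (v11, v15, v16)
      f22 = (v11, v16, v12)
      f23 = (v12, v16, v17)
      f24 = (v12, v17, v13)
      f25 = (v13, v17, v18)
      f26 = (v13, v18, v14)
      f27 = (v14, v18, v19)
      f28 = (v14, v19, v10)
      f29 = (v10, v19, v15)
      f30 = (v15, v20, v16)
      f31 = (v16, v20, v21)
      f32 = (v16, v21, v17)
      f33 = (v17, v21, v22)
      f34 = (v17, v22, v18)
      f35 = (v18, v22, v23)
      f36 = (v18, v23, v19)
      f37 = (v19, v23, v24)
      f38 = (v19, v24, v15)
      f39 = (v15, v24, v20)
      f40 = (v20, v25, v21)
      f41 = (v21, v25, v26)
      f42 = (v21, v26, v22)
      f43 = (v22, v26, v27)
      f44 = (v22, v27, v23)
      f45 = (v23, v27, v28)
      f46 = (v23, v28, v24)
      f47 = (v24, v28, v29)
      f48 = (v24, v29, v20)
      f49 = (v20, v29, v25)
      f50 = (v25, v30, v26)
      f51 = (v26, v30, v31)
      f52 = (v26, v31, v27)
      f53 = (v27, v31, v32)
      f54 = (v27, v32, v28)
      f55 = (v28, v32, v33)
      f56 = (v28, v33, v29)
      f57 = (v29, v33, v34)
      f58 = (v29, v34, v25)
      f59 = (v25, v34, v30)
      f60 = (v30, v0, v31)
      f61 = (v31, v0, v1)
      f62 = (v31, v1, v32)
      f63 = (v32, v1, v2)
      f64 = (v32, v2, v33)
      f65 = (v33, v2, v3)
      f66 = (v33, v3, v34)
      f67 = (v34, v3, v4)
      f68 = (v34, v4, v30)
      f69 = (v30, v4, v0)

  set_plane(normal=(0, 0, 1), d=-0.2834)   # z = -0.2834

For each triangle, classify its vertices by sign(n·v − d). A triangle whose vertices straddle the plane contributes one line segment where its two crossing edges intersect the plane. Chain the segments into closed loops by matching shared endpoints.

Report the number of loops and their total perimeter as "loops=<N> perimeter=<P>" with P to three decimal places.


loops=2 perimeter=26.989

Straddling triangles (28 of 70):
  (v2,v7,v3) [++-] → (1.5026, 0.241703, -0.2834)–(1.619, 0, -0.2834)  len=0.2683
  (v3,v7,v8) [-+-] → (1.5026, 0.241703, -0.2834)–(1.0094, 1.2658, -0.2834)  len=1.1367
  (v4,v9,v0) [--+] → (2.46576, 0.744068, -0.2834)–(2.82408, 0, -0.2834)  len=0.8259
  (v0,v9,v5) [+-+] → (2.46576, 0.744068, -0.2834)–(1.7608, 2.20794, -0.2834)  len=1.6248
  (v7,v12,v8) [++-] → (0.747858, 1.32549, -0.2834)–(1.0094, 1.2658, -0.2834)  len=0.2683
  (v8,v12,v13) [-+-] → (0.747858, 1.32549, -0.2834)–(-0.3603, 1.5784, -0.2834)  len=1.1367
  (v9,v14,v5) [--+] → (0.955676, 2.39171, -0.2834)–(1.7608, 2.20794, -0.2834)  len=0.8258
  (v5,v14,v10) [+-+] → (0.955676, 2.39171, -0.2834)–(-0.628393, 2.75327, -0.2834)  len=1.6248
  (v12,v17,v13) [++-] → (-0.570019, 1.41113, -0.2834)–(-0.3603, 1.5784, -0.2834)  len=0.2683
  (v13,v17,v18) [-+-] → (-0.570019, 1.41113, -0.2834)–(-1.4586, 0.7024, -0.2834)  len=1.1366
  (v14,v19,v10) [--+] → (-1.27405, 2.23836, -0.2834)–(-0.628393, 2.75327, -0.2834)  len=0.8258
  (v10,v19,v15) [+-+] → (-1.27405, 2.23836, -0.2834)–(-2.54438, 1.22534, -0.2834)  len=1.6248
  (v17,v22,v18) [++-] → (-1.4586, 0.434155, -0.2834)–(-1.4586, 0.7024, -0.2834)  len=0.2682
  (v18,v22,v23) [-+-] → (-1.4586, 0.434155, -0.2834)–(-1.4586, -0.7024, -0.2834)  len=1.1366
  (v19,v24,v15) [--+] → (-2.54438, 0.399514, -0.2834)–(-2.54438, 1.22534, -0.2834)  len=0.8258
  (v15,v24,v20) [+-+] → (-2.54438, 0.399514, -0.2834)–(-2.54438, -1.22534, -0.2834)  len=1.6249
  (v22,v27,v23) [++-] → (-1.24888, -0.869671, -0.2834)–(-1.4586, -0.7024, -0.2834)  len=0.2683
  (v23,v27,v28) [-+-] → (-1.24888, -0.869671, -0.2834)–(-0.3603, -1.5784, -0.2834)  len=1.1366
  (v24,v29,v20) [--+] → (-1.89873, -1.74026, -0.2834)–(-2.54438, -1.22534, -0.2834)  len=0.8258
  (v20,v29,v25) [+-+] → (-1.89873, -1.74026, -0.2834)–(-0.628393, -2.75327, -0.2834)  len=1.6248
  (v27,v32,v28) [++-] → (-0.0987575, -1.51871, -0.2834)–(-0.3603, -1.5784, -0.2834)  len=0.2683
  (v28,v32,v33) [-+-] → (-0.0987575, -1.51871, -0.2834)–(1.0094, -1.2658, -0.2834)  len=1.1367
  (v29,v34,v25) [--+] → (0.176726, -2.56951, -0.2834)–(-0.628393, -2.75327, -0.2834)  len=0.8258
  (v25,v34,v30) [+-+] → (0.176726, -2.56951, -0.2834)–(1.7608, -2.20794, -0.2834)  len=1.6248
  (v32,v2,v33) [++-] → (1.1258, -1.0241, -0.2834)–(1.0094, -1.2658, -0.2834)  len=0.2683
  (v33,v2,v3) [-+-] → (1.1258, -1.0241, -0.2834)–(1.619, 0, -0.2834)  len=1.1367
  (v34,v4,v30) [--+] → (2.11911, -1.46388, -0.2834)–(1.7608, -2.20794, -0.2834)  len=0.8259
  (v30,v4,v0) [+-+] → (2.11911, -1.46388, -0.2834)–(2.82408, 0, -0.2834)  len=1.6248

Chained into 2 loop(s):
  loop 1: 14 segments, perimeter = 9.8342
  loop 2: 14 segments, perimeter = 17.1545
Total perimeter = 26.989


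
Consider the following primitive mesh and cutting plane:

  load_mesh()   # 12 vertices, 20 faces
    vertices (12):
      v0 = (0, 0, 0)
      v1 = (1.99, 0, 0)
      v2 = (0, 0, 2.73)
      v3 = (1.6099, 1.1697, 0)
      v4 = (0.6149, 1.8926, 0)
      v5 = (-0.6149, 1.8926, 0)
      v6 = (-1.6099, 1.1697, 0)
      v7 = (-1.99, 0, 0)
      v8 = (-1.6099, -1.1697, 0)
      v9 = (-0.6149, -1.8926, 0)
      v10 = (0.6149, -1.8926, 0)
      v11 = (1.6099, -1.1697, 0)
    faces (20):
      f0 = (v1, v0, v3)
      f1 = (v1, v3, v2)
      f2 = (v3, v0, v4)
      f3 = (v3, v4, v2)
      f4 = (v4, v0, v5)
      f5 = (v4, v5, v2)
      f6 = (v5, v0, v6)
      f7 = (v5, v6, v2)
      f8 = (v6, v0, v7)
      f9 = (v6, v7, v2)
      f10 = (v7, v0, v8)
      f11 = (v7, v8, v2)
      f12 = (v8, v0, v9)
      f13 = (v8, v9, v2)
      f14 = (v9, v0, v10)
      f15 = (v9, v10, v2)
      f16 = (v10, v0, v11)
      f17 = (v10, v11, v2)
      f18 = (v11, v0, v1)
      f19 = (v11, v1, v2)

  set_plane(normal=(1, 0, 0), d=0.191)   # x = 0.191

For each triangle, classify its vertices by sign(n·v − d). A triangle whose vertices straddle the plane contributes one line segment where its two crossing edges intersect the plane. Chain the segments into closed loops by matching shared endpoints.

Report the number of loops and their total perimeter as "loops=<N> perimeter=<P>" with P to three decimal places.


loops=1 perimeter=10.050

Straddling triangles (12 of 20):
  (v1,v0,v3) [+-+] → (0.191, 0, 0)–(0.191, 0.138774, 0)  len=0.1388
  (v1,v3,v2) [++-] → (0.191, 0.138774, 2.40611)–(0.191, 0, 2.46797)  len=0.1519
  (v3,v0,v4) [+-+] → (0.191, 0.138774, 0)–(0.191, 0.587879, 0)  len=0.4491
  (v3,v4,v2) [++-] → (0.191, 0.587879, 1.88201)–(0.191, 0.138774, 2.40611)  len=0.6902
  (v4,v0,v5) [+--] → (0.191, 0.587879, 0)–(0.191, 1.8926, 0)  len=1.3047
  (v4,v5,v2) [+--] → (0.191, 1.8926, 0)–(0.191, 0.587879, 1.88201)  len=2.2900
  (v9,v0,v10) [--+] → (0.191, -0.587879, 0)–(0.191, -1.8926, 0)  len=1.3047
  (v9,v10,v2) [-+-] → (0.191, -1.8926, 0)–(0.191, -0.587879, 1.88201)  len=2.2900
  (v10,v0,v11) [+-+] → (0.191, -0.587879, 0)–(0.191, -0.138774, 0)  len=0.4491
  (v10,v11,v2) [++-] → (0.191, -0.138774, 2.40611)–(0.191, -0.587879, 1.88201)  len=0.6902
  (v11,v0,v1) [+-+] → (0.191, -0.138774, 0)–(0.191, 0, 0)  len=0.1388
  (v11,v1,v2) [++-] → (0.191, 0, 2.46797)–(0.191, -0.138774, 2.40611)  len=0.1519

Chained into 1 loop(s):
  loop 1: 12 segments, perimeter = 10.0495
Total perimeter = 10.050


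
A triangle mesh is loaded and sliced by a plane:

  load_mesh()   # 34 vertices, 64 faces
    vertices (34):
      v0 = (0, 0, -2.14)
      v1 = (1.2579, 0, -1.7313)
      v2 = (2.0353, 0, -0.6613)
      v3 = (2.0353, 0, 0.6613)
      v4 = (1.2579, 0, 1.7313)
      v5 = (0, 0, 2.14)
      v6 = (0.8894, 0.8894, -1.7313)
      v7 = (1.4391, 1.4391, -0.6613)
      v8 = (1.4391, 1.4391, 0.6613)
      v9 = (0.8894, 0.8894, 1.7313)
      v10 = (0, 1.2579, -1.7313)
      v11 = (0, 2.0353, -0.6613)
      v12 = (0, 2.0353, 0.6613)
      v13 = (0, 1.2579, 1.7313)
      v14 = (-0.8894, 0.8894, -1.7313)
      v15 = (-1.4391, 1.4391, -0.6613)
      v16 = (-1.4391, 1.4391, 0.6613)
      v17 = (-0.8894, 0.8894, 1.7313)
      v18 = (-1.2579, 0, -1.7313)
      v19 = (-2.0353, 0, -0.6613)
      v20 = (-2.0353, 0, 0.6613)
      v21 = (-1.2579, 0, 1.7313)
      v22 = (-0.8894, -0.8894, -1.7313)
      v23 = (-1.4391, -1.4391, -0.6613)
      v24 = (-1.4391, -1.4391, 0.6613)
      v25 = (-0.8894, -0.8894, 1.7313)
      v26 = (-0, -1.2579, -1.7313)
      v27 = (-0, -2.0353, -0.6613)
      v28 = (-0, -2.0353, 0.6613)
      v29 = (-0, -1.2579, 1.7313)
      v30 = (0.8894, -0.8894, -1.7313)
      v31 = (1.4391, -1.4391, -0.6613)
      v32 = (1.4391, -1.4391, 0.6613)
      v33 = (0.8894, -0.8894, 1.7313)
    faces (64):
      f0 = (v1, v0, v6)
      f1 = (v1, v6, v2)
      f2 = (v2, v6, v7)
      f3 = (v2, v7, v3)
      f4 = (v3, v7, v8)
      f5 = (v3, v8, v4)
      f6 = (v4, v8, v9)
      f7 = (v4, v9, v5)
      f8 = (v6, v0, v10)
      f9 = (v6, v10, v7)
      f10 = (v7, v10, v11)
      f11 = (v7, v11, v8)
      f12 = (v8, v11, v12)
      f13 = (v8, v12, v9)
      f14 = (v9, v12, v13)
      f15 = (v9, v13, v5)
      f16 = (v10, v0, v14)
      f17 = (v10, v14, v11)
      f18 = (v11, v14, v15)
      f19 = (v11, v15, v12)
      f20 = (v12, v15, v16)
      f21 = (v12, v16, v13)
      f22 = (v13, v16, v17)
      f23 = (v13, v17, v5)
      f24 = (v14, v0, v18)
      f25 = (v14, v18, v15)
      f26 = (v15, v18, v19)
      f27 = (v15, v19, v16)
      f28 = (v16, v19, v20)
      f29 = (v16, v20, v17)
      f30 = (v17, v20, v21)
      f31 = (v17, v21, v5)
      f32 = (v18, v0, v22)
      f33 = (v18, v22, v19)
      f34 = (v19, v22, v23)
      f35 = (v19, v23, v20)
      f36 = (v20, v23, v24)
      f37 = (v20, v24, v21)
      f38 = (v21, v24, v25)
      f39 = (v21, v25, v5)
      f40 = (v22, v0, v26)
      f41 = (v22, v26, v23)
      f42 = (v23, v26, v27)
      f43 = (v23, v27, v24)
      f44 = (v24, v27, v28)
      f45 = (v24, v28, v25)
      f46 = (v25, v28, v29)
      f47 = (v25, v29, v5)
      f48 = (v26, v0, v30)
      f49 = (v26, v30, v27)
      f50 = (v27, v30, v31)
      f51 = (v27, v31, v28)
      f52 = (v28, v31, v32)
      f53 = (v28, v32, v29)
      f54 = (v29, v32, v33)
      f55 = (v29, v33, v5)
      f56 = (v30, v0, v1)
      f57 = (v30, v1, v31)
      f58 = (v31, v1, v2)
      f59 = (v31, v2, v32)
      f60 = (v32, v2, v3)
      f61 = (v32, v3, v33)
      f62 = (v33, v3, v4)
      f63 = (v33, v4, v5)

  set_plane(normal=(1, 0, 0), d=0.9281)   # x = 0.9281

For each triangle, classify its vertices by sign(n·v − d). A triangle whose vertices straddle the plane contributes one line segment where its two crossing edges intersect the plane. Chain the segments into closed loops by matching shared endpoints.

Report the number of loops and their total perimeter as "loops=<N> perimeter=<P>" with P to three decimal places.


Straddling triangles (20 of 64):
  (v1,v0,v6) [+--] → (0.9281, 0, -1.83845)–(0.9281, 0.795995, -1.7313)  len=0.8032
  (v1,v6,v2) [+-+] → (0.9281, 0.795995, -1.7313)–(0.9281, 0.859363, -1.69516)  len=0.0729
  (v2,v6,v7) [+-+] → (0.9281, 0.859363, -1.69516)–(0.9281, 0.9281, -1.65597)  len=0.0791
  (v4,v8,v9) [++-] → (0.9281, 0.9281, 1.65597)–(0.9281, 0.795995, 1.7313)  len=0.1521
  (v4,v9,v5) [+--] → (0.9281, 0.795995, 1.7313)–(0.9281, 0, 1.83845)  len=0.8032
  (v6,v10,v7) [--+] → (0.9281, 1.37476, -1.04124)–(0.9281, 0.9281, -1.65597)  len=0.7599
  (v7,v10,v11) [+--] → (0.9281, 1.37476, -1.04124)–(0.9281, 1.6508, -0.6613)  len=0.4696
  (v7,v11,v8) [+-+] → (0.9281, 1.6508, -0.6613)–(0.9281, 1.6508, 0.191667)  len=0.8530
  (v8,v11,v12) [+--] → (0.9281, 1.6508, 0.191667)–(0.9281, 1.6508, 0.6613)  len=0.4696
  (v8,v12,v9) [+--] → (0.9281, 1.6508, 0.6613)–(0.9281, 0.9281, 1.65597)  len=1.2295
  (v27,v30,v31) [--+] → (0.9281, -0.9281, -1.65597)–(0.9281, -1.6508, -0.6613)  len=1.2295
  (v27,v31,v28) [-+-] → (0.9281, -1.6508, -0.6613)–(0.9281, -1.6508, -0.191667)  len=0.4696
  (v28,v31,v32) [-++] → (0.9281, -1.6508, -0.191667)–(0.9281, -1.6508, 0.6613)  len=0.8530
  (v28,v32,v29) [-+-] → (0.9281, -1.6508, 0.6613)–(0.9281, -1.37476, 1.04124)  len=0.4696
  (v29,v32,v33) [-+-] → (0.9281, -1.37476, 1.04124)–(0.9281, -0.9281, 1.65597)  len=0.7599
  (v30,v0,v1) [--+] → (0.9281, 0, -1.83845)–(0.9281, -0.795995, -1.7313)  len=0.8032
  (v30,v1,v31) [-++] → (0.9281, -0.795995, -1.7313)–(0.9281, -0.9281, -1.65597)  len=0.1521
  (v32,v3,v33) [++-] → (0.9281, -0.859363, 1.69516)–(0.9281, -0.9281, 1.65597)  len=0.0791
  (v33,v3,v4) [-++] → (0.9281, -0.859363, 1.69516)–(0.9281, -0.795995, 1.7313)  len=0.0729
  (v33,v4,v5) [-+-] → (0.9281, -0.795995, 1.7313)–(0.9281, 0, 1.83845)  len=0.8032

Chained into 1 loop(s):
  loop 1: 20 segments, perimeter = 11.3842
Total perimeter = 11.384

loops=1 perimeter=11.384


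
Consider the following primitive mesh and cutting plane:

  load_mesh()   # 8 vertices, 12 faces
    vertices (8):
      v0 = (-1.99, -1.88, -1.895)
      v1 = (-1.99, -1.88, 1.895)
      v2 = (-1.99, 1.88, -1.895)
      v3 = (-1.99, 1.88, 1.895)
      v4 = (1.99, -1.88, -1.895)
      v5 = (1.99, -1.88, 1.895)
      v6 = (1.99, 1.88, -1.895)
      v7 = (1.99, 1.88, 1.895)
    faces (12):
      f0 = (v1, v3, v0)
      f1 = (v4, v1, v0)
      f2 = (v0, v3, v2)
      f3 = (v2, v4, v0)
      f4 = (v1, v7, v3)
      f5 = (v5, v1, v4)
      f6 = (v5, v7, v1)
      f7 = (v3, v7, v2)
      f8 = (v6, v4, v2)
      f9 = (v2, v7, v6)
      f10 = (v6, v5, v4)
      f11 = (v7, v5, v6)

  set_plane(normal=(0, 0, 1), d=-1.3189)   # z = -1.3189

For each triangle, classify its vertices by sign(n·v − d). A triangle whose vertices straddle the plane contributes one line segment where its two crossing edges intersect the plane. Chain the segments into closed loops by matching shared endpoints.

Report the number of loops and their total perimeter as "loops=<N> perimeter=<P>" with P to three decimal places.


loops=1 perimeter=15.480

Straddling triangles (8 of 12):
  (v1,v3,v0) [++-] → (-1.99, -1.30846, -1.3189)–(-1.99, -1.88, -1.3189)  len=0.5715
  (v4,v1,v0) [-+-] → (1.38502, -1.88, -1.3189)–(-1.99, -1.88, -1.3189)  len=3.3750
  (v0,v3,v2) [-+-] → (-1.99, -1.30846, -1.3189)–(-1.99, 1.88, -1.3189)  len=3.1885
  (v5,v1,v4) [++-] → (1.38502, -1.88, -1.3189)–(1.99, -1.88, -1.3189)  len=0.6050
  (v3,v7,v2) [++-] → (-1.38502, 1.88, -1.3189)–(-1.99, 1.88, -1.3189)  len=0.6050
  (v2,v7,v6) [-+-] → (-1.38502, 1.88, -1.3189)–(1.99, 1.88, -1.3189)  len=3.3750
  (v6,v5,v4) [-+-] → (1.99, 1.30846, -1.3189)–(1.99, -1.88, -1.3189)  len=3.1885
  (v7,v5,v6) [++-] → (1.99, 1.30846, -1.3189)–(1.99, 1.88, -1.3189)  len=0.5715

Chained into 1 loop(s):
  loop 1: 8 segments, perimeter = 15.4800
Total perimeter = 15.480


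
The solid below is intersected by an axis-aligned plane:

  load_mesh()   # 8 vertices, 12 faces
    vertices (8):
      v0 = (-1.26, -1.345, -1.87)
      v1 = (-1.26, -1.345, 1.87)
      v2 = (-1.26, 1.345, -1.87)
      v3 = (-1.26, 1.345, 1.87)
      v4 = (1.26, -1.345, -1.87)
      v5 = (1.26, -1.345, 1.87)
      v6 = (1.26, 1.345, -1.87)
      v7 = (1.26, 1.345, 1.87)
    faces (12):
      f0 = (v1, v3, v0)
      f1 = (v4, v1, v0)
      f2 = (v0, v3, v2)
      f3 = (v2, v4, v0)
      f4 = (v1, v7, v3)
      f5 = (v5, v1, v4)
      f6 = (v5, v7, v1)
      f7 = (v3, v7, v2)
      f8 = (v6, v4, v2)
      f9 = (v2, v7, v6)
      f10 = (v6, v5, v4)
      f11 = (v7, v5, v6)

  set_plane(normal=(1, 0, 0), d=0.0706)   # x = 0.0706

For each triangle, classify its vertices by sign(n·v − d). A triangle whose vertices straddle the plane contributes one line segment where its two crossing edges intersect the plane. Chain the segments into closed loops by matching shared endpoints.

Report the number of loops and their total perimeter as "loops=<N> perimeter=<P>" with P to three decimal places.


loops=1 perimeter=12.860

Straddling triangles (8 of 12):
  (v4,v1,v0) [+--] → (0.0706, -1.345, -0.104779)–(0.0706, -1.345, -1.87)  len=1.7652
  (v2,v4,v0) [-+-] → (0.0706, -0.0753627, -1.87)–(0.0706, -1.345, -1.87)  len=1.2696
  (v1,v7,v3) [-+-] → (0.0706, 0.0753627, 1.87)–(0.0706, 1.345, 1.87)  len=1.2696
  (v5,v1,v4) [+-+] → (0.0706, -1.345, 1.87)–(0.0706, -1.345, -0.104779)  len=1.9748
  (v5,v7,v1) [++-] → (0.0706, 0.0753627, 1.87)–(0.0706, -1.345, 1.87)  len=1.4204
  (v3,v7,v2) [-+-] → (0.0706, 1.345, 1.87)–(0.0706, 1.345, 0.104779)  len=1.7652
  (v6,v4,v2) [++-] → (0.0706, -0.0753627, -1.87)–(0.0706, 1.345, -1.87)  len=1.4204
  (v2,v7,v6) [-++] → (0.0706, 1.345, 0.104779)–(0.0706, 1.345, -1.87)  len=1.9748

Chained into 1 loop(s):
  loop 1: 8 segments, perimeter = 12.8600
Total perimeter = 12.860


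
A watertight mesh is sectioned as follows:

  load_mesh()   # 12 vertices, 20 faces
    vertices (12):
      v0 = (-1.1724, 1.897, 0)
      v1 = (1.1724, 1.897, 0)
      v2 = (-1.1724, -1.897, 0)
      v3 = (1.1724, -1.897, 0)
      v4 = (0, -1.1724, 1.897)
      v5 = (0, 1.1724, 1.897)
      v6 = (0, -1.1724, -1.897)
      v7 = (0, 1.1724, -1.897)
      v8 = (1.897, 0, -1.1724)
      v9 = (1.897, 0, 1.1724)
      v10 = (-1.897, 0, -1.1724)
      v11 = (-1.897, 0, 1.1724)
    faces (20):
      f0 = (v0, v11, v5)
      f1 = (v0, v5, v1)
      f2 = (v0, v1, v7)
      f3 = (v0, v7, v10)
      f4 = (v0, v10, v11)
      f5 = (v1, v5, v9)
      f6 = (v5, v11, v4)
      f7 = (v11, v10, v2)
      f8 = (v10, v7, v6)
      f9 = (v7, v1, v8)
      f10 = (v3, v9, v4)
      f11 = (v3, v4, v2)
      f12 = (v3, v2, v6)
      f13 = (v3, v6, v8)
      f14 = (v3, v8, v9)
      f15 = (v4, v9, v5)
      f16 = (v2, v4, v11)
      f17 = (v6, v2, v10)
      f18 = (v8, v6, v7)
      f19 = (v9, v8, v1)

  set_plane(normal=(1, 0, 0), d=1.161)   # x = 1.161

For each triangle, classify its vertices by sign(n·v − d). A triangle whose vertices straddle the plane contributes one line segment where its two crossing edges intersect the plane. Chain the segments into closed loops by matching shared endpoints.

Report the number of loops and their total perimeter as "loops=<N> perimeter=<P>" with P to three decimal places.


Straddling triangles (10 of 20):
  (v0,v5,v1) [--+] → (1.161, 1.88995, 0.0184458)–(1.161, 1.897, 0)  len=0.0197
  (v0,v1,v7) [-+-] → (1.161, 1.897, 0)–(1.161, 1.88995, -0.0184458)  len=0.0197
  (v1,v5,v9) [+-+] → (1.161, 1.88995, 0.0184458)–(1.161, 0.454869, 1.45353)  len=2.0295
  (v7,v1,v8) [-++] → (1.161, 1.88995, -0.0184458)–(1.161, 0.454869, -1.45353)  len=2.0295
  (v3,v9,v4) [++-] → (1.161, -0.454869, 1.45353)–(1.161, -1.88995, 0.0184458)  len=2.0295
  (v3,v4,v2) [+--] → (1.161, -1.88995, 0.0184458)–(1.161, -1.897, 0)  len=0.0197
  (v3,v2,v6) [+--] → (1.161, -1.897, 0)–(1.161, -1.88995, -0.0184458)  len=0.0197
  (v3,v6,v8) [+-+] → (1.161, -1.88995, -0.0184458)–(1.161, -0.454869, -1.45353)  len=2.0295
  (v4,v9,v5) [-+-] → (1.161, -0.454869, 1.45353)–(1.161, 0.454869, 1.45353)  len=0.9097
  (v8,v6,v7) [+--] → (1.161, -0.454869, -1.45353)–(1.161, 0.454869, -1.45353)  len=0.9097

Chained into 1 loop(s):
  loop 1: 10 segments, perimeter = 10.0165
Total perimeter = 10.017

loops=1 perimeter=10.017


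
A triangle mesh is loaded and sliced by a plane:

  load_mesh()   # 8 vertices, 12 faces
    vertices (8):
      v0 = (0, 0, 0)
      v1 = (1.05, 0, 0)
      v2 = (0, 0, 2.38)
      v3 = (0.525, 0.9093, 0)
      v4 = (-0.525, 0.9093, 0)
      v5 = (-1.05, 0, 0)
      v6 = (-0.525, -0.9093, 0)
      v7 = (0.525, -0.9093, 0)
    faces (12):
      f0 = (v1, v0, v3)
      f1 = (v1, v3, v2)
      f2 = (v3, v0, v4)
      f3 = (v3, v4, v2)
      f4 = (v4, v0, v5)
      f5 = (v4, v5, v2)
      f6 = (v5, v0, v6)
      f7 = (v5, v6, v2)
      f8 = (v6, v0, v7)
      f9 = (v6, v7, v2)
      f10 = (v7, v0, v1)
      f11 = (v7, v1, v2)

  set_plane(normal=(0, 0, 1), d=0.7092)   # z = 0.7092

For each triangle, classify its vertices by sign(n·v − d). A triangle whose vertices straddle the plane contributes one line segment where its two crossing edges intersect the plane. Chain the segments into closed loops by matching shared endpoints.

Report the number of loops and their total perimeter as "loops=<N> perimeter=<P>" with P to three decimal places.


loops=1 perimeter=4.423

Straddling triangles (6 of 12):
  (v1,v3,v2) [--+] → (0.368559, 0.638344, 0.7092)–(0.737118, 0, 0.7092)  len=0.7371
  (v3,v4,v2) [--+] → (-0.368559, 0.638344, 0.7092)–(0.368559, 0.638344, 0.7092)  len=0.7371
  (v4,v5,v2) [--+] → (-0.737118, 0, 0.7092)–(-0.368559, 0.638344, 0.7092)  len=0.7371
  (v5,v6,v2) [--+] → (-0.368559, -0.638344, 0.7092)–(-0.737118, 0, 0.7092)  len=0.7371
  (v6,v7,v2) [--+] → (0.368559, -0.638344, 0.7092)–(-0.368559, -0.638344, 0.7092)  len=0.7371
  (v7,v1,v2) [--+] → (0.737118, 0, 0.7092)–(0.368559, -0.638344, 0.7092)  len=0.7371

Chained into 1 loop(s):
  loop 1: 6 segments, perimeter = 4.4226
Total perimeter = 4.423


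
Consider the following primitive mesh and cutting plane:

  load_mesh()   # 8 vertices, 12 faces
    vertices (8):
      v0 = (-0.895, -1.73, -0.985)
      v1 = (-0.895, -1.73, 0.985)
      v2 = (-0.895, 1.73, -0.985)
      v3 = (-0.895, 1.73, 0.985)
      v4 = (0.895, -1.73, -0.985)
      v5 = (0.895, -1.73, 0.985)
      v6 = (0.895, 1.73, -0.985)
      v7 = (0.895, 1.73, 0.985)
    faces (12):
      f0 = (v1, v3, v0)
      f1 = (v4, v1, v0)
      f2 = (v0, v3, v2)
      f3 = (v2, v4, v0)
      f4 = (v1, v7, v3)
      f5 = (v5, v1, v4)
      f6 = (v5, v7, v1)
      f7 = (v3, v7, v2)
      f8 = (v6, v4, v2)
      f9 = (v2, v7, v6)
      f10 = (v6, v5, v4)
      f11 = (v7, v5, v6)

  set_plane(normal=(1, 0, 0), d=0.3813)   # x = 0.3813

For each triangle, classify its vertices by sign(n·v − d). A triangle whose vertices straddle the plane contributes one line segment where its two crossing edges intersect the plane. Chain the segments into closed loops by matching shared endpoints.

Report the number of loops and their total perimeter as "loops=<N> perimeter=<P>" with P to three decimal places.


loops=1 perimeter=10.860

Straddling triangles (8 of 12):
  (v4,v1,v0) [+--] → (0.3813, -1.73, -0.419643)–(0.3813, -1.73, -0.985)  len=0.5654
  (v2,v4,v0) [-+-] → (0.3813, -0.737038, -0.985)–(0.3813, -1.73, -0.985)  len=0.9930
  (v1,v7,v3) [-+-] → (0.3813, 0.737038, 0.985)–(0.3813, 1.73, 0.985)  len=0.9930
  (v5,v1,v4) [+-+] → (0.3813, -1.73, 0.985)–(0.3813, -1.73, -0.419643)  len=1.4046
  (v5,v7,v1) [++-] → (0.3813, 0.737038, 0.985)–(0.3813, -1.73, 0.985)  len=2.4670
  (v3,v7,v2) [-+-] → (0.3813, 1.73, 0.985)–(0.3813, 1.73, 0.419643)  len=0.5654
  (v6,v4,v2) [++-] → (0.3813, -0.737038, -0.985)–(0.3813, 1.73, -0.985)  len=2.4670
  (v2,v7,v6) [-++] → (0.3813, 1.73, 0.419643)–(0.3813, 1.73, -0.985)  len=1.4046

Chained into 1 loop(s):
  loop 1: 8 segments, perimeter = 10.8600
Total perimeter = 10.860


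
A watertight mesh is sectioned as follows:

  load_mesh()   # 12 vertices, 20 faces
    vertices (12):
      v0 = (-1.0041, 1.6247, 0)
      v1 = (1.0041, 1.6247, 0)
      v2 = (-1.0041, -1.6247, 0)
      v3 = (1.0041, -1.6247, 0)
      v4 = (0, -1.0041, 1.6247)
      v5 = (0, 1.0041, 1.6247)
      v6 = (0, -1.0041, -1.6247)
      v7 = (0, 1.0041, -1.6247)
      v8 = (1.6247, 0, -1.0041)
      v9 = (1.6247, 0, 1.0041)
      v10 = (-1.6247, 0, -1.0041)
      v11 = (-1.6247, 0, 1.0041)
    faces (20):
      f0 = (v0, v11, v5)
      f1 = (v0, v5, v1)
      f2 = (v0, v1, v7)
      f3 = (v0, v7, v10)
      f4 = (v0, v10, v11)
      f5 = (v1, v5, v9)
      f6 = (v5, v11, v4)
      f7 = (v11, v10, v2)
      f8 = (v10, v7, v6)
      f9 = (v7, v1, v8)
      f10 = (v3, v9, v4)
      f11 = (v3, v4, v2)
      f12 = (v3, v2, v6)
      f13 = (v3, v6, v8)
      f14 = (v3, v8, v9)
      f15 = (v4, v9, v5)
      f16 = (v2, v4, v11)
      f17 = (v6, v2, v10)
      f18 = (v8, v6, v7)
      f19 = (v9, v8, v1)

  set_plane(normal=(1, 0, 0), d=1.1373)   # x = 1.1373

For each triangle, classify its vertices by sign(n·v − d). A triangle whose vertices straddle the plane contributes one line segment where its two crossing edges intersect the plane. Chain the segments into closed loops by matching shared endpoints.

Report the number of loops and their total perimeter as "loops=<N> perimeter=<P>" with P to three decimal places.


Straddling triangles (8 of 20):
  (v1,v5,v9) [--+] → (1.1373, 0.301224, 1.19028)–(1.1373, 1.27599, 0.215511)  len=1.3785
  (v7,v1,v8) [--+] → (1.1373, 1.27599, -0.215511)–(1.1373, 0.301224, -1.19028)  len=1.3785
  (v3,v9,v4) [-+-] → (1.1373, -1.27599, 0.215511)–(1.1373, -0.301224, 1.19028)  len=1.3785
  (v3,v6,v8) [--+] → (1.1373, -0.301224, -1.19028)–(1.1373, -1.27599, -0.215511)  len=1.3785
  (v3,v8,v9) [-++] → (1.1373, -1.27599, -0.215511)–(1.1373, -1.27599, 0.215511)  len=0.4310
  (v4,v9,v5) [-+-] → (1.1373, -0.301224, 1.19028)–(1.1373, 0.301224, 1.19028)  len=0.6024
  (v8,v6,v7) [+--] → (1.1373, -0.301224, -1.19028)–(1.1373, 0.301224, -1.19028)  len=0.6024
  (v9,v8,v1) [++-] → (1.1373, 1.27599, -0.215511)–(1.1373, 1.27599, 0.215511)  len=0.4310

Chained into 1 loop(s):
  loop 1: 8 segments, perimeter = 7.5810
Total perimeter = 7.581

loops=1 perimeter=7.581


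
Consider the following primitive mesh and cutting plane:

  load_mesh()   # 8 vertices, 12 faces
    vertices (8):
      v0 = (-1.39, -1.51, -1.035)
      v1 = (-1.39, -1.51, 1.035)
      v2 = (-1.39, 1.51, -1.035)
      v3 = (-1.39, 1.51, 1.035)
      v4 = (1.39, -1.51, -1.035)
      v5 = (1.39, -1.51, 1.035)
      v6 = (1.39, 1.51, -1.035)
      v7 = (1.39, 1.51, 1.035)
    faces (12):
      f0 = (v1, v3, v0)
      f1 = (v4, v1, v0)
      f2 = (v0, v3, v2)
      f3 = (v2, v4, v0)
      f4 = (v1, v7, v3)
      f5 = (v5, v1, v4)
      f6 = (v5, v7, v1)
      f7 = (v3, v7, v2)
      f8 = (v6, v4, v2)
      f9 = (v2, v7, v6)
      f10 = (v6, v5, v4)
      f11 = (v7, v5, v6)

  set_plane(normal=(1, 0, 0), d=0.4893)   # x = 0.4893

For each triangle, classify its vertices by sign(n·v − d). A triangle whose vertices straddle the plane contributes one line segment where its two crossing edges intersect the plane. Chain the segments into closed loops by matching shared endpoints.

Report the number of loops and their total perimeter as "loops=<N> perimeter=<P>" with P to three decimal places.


loops=1 perimeter=10.180

Straddling triangles (8 of 12):
  (v4,v1,v0) [+--] → (0.4893, -1.51, -0.364335)–(0.4893, -1.51, -1.035)  len=0.6707
  (v2,v4,v0) [-+-] → (0.4893, -0.531542, -1.035)–(0.4893, -1.51, -1.035)  len=0.9785
  (v1,v7,v3) [-+-] → (0.4893, 0.531542, 1.035)–(0.4893, 1.51, 1.035)  len=0.9785
  (v5,v1,v4) [+-+] → (0.4893, -1.51, 1.035)–(0.4893, -1.51, -0.364335)  len=1.3993
  (v5,v7,v1) [++-] → (0.4893, 0.531542, 1.035)–(0.4893, -1.51, 1.035)  len=2.0415
  (v3,v7,v2) [-+-] → (0.4893, 1.51, 1.035)–(0.4893, 1.51, 0.364335)  len=0.6707
  (v6,v4,v2) [++-] → (0.4893, -0.531542, -1.035)–(0.4893, 1.51, -1.035)  len=2.0415
  (v2,v7,v6) [-++] → (0.4893, 1.51, 0.364335)–(0.4893, 1.51, -1.035)  len=1.3993

Chained into 1 loop(s):
  loop 1: 8 segments, perimeter = 10.1800
Total perimeter = 10.180


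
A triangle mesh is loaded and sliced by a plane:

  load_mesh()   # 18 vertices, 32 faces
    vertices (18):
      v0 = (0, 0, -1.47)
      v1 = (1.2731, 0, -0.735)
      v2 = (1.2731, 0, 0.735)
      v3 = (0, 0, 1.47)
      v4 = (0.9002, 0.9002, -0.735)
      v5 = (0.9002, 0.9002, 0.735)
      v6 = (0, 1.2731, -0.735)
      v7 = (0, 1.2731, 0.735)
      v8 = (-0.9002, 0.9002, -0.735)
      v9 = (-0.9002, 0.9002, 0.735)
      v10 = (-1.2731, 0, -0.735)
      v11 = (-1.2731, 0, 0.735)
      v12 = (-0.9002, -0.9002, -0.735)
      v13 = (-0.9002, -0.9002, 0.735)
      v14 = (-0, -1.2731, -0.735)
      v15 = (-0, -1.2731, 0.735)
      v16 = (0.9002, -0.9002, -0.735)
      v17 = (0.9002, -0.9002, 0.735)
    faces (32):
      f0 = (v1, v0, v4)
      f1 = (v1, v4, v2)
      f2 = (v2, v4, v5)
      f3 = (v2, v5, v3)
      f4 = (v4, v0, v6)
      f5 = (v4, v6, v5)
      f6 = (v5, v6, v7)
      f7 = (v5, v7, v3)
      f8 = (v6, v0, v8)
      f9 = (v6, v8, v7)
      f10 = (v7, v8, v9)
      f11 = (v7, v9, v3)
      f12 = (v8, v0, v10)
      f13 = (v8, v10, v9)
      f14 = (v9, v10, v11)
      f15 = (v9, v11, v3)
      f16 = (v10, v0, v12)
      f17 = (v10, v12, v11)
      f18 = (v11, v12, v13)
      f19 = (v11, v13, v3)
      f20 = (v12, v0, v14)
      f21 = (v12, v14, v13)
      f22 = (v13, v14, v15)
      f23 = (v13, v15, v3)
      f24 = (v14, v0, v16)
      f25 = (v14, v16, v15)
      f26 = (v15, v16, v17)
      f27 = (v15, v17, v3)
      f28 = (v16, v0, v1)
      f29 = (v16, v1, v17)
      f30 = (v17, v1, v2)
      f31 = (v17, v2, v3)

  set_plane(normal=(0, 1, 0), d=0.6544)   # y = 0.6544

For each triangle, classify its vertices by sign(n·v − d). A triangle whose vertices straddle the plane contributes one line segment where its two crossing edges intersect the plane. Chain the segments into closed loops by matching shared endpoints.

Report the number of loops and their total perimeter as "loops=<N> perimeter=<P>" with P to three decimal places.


loops=1 perimeter=7.237

Straddling triangles (12 of 32):
  (v1,v0,v4) [--+] → (0.6544, 0.6544, -0.935692)–(1.00202, 0.6544, -0.735)  len=0.4014
  (v1,v4,v2) [-+-] → (1.00202, 0.6544, -0.735)–(1.00202, 0.6544, -0.333616)  len=0.4014
  (v2,v4,v5) [-++] → (1.00202, 0.6544, -0.333616)–(1.00202, 0.6544, 0.735)  len=1.0686
  (v2,v5,v3) [-+-] → (1.00202, 0.6544, 0.735)–(0.6544, 0.6544, 0.935692)  len=0.4014
  (v4,v0,v6) [+-+] → (0.6544, 0.6544, -0.935692)–(0, 0.6544, -1.09219)  len=0.6729
  (v5,v7,v3) [++-] → (0, 0.6544, 1.09219)–(0.6544, 0.6544, 0.935692)  len=0.6729
  (v6,v0,v8) [+-+] → (0, 0.6544, -1.09219)–(-0.6544, 0.6544, -0.935692)  len=0.6729
  (v7,v9,v3) [++-] → (-0.6544, 0.6544, 0.935692)–(0, 0.6544, 1.09219)  len=0.6729
  (v8,v0,v10) [+--] → (-0.6544, 0.6544, -0.935692)–(-1.00202, 0.6544, -0.735)  len=0.4014
  (v8,v10,v9) [+-+] → (-1.00202, 0.6544, -0.735)–(-1.00202, 0.6544, 0.333616)  len=1.0686
  (v9,v10,v11) [+--] → (-1.00202, 0.6544, 0.333616)–(-1.00202, 0.6544, 0.735)  len=0.4014
  (v9,v11,v3) [+--] → (-1.00202, 0.6544, 0.735)–(-0.6544, 0.6544, 0.935692)  len=0.4014

Chained into 1 loop(s):
  loop 1: 12 segments, perimeter = 7.2370
Total perimeter = 7.237
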